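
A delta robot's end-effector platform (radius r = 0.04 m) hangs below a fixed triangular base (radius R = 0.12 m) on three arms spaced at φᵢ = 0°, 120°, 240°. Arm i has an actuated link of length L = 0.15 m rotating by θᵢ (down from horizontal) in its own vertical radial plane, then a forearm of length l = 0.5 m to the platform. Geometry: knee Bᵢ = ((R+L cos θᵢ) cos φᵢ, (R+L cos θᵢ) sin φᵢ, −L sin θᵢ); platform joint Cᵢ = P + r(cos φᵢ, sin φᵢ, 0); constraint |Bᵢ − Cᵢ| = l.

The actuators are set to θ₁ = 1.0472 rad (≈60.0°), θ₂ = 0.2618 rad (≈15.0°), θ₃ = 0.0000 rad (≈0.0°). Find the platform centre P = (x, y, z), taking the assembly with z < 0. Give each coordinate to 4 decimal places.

(-0.2127, -0.0456, -0.4657)

S1 = (0.1550·cos0.0°, 0.1550·sin0.0°, -0.1299) = (0.1550, 0.0000, -0.1299)
arm 2 at φ=120.0°: (R−r)+L cos θ2 = 0.2249;  S2 = (-0.1124, 0.1948, -0.0388)
arm 3 at φ=240.0°: (R−r)+L cos θ3 = 0.2300;  S3 = (-0.1150, -0.1992, 0.0000)
eliminate P² terms by subtracting sphere 1 from 2 and 3
linear system: -0.5349x+0.3895y = 0.0112−0.1822z; -0.5400x+-0.3984y = 0.0120−0.2598z
Cramer: x(z) = -0.0216+0.4104z;  y(z) = -0.0009+0.0959z
into |P−S₁|² = l²: 1.1776z² + 0.1147z + -0.2020 = 0;  Δ = 0.9644;  z = -0.4657 or 0.3683 → z<0 root = -0.4657
x = -0.2127, y = -0.0456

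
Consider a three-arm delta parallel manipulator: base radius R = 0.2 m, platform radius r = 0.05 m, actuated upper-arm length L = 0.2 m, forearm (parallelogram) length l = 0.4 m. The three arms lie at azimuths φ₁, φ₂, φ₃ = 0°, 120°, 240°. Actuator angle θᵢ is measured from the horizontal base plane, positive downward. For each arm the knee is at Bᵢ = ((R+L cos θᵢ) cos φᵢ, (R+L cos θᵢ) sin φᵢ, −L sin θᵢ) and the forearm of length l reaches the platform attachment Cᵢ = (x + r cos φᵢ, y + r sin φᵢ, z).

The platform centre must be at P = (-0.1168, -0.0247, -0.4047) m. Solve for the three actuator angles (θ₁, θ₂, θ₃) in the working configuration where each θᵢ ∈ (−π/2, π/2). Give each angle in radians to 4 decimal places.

θ₁ = 1.2215, θ₂ = 0.6981, θ₃ = 0.5235

rotate P by −φ1: (-0.1168, -0.0247, -0.4047)
  A cos θ + B sin θ = C:  0.2668·cos θ + -0.4047·sin θ = -0.2889
  γ=atan2(-0.4047,0.2668)=-0.9879;  ψ=arccos(-0.5961)=2.2094;  θ1=γ+ψ≈1.2215
rotate P by −φ2: (0.0370, 0.1135, -0.4047)
  A=0.1130, B=-0.4047, C=(l²−L²−A²−y'²−z²)/(2L)=-0.1736
  γ=atan2(-0.4047,0.1130)=-1.2985;  ψ=arccos(-0.4131)=1.9967;  θ2=γ+ψ≈0.6981
φ3=240.0° → target in arm frame (0.0798, -0.0888)
  A=0.0702, B=-0.4047, C=(l²−L²−A²−y'²−z²)/(2L)=-0.1415
  √(A²+B²)=0.4107;  θ3 = -1.3990+1.9225 ≈ 0.5235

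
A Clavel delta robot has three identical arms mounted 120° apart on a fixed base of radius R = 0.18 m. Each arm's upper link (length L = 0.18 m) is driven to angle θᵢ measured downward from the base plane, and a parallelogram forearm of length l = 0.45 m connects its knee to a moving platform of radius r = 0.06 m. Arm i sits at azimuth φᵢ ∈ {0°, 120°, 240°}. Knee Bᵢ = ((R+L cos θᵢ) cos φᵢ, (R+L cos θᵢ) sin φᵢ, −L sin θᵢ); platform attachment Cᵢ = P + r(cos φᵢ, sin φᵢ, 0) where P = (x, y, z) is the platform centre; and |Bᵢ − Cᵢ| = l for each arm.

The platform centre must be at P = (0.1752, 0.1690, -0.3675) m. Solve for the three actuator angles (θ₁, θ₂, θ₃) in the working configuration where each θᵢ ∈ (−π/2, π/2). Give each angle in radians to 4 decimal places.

θ₁ = -0.1748, θ₂ = 0.3489, θ₃ = 1.3087

rotate P by −φ1: (0.1752, 0.1690, -0.3675)
  A cos θ + B sin θ = C:  -0.0552·cos θ + -0.3675·sin θ = 0.0095
  θ1 = atan2(B,A) + arccos(C/0.3716) = -0.1748
rotate P by −φ2: (0.0588, -0.2362, -0.3675)
  A cos θ + B sin θ = C:  0.0612·cos θ + -0.3675·sin θ = -0.0681
  γ=atan2(-0.3675,0.0612)=-1.4057;  ψ=arccos(-0.1827)=1.7546;  θ2=γ+ψ≈0.3489
rotate P by −φ3: (-0.2340, 0.0672, -0.3675)
  e−x'=0.3540;  (l²−L²−(e−x')²−y'²−z²)/2L = -0.2632
  θ3 = atan2(B,A) + arccos(C/0.5102) = 1.3087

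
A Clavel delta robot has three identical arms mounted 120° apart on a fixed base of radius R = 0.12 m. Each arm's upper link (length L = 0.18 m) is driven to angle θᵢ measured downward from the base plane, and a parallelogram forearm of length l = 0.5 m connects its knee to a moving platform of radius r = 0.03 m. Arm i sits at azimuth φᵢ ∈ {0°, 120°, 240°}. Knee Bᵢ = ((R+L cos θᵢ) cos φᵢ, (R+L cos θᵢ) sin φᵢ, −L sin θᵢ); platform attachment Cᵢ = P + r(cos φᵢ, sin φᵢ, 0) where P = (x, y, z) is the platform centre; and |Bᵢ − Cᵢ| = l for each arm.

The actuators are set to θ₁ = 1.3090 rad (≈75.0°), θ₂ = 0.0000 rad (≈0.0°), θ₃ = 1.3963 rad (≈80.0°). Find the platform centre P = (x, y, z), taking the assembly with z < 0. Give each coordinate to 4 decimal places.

φ1=0.0°: virtual centre (0.1366, 0.0000, -0.1739), radius l
S2 = (0.2700·cos120.0°, 0.2700·sin120.0°, 0.0000) = (-0.1350, 0.2338, 0.0000)
S3 = (0.1213·cos240.0°, 0.1213·sin240.0°, -0.1773) = (-0.0606, -0.1050, -0.1773)
eliminate P² terms by subtracting sphere 1 from 2 and 3
[-0.5432 0.4677 0.3477]·P = 0.0240;  [-0.3944 -0.2100 -0.0068]·P = -0.0028
Cramer: x(z) = -0.0126+0.2340z;  y(z) = 0.0368-0.4718z
sphere 1 gives Az²+Bz+C=0 with A=1.2773, B=0.2433, C=-0.1962;  B²−4AC=1.0615;  roots -0.4985, 0.3081;  negative root z = -0.4985
x = -0.1292, y = 0.2720

(-0.1292, 0.2720, -0.4985)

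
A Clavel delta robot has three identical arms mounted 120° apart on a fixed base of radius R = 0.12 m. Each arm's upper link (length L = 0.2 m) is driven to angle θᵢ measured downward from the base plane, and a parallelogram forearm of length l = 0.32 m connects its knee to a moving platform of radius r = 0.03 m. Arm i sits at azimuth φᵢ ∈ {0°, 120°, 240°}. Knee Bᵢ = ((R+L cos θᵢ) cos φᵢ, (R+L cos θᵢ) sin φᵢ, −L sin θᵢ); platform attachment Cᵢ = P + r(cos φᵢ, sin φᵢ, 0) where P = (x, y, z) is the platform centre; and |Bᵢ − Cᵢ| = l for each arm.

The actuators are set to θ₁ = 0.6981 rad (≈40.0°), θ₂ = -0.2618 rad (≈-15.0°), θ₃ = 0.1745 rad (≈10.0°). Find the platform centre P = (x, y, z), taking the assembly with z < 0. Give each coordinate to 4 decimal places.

φ1=0.0°: virtual centre (0.2432, 0.0000, -0.1286), radius l
arm 2 at φ=120.0°: (R−r)+L cos θ2 = 0.2832;  O2 = (-0.1416, 0.2452, 0.0518)
O3 = (0.2870·cos240.0°, 0.2870·sin240.0°, -0.0347) = (-0.1435, -0.2485, -0.0347)
|O₂|²−|O₁|² = 0.0072;  |O₃|²−|O₁|² = 0.0079
linear system: -0.7696x+0.4905y = 0.0072−0.3606z; -0.7734x+-0.4970y = 0.0079−0.1877z
Cramer: x(z) = -0.0098+0.3561z;  y(z) = -0.0007-0.1765z
into |P−O₁|² = l²: 1.1580z² + 0.0772z + -0.0219 = 0;  Δ = 0.1073;  z = -0.1748 or 0.1081 → z<0 root = -0.1748
x = -0.0720, y = 0.0302

(-0.0720, 0.0302, -0.1748)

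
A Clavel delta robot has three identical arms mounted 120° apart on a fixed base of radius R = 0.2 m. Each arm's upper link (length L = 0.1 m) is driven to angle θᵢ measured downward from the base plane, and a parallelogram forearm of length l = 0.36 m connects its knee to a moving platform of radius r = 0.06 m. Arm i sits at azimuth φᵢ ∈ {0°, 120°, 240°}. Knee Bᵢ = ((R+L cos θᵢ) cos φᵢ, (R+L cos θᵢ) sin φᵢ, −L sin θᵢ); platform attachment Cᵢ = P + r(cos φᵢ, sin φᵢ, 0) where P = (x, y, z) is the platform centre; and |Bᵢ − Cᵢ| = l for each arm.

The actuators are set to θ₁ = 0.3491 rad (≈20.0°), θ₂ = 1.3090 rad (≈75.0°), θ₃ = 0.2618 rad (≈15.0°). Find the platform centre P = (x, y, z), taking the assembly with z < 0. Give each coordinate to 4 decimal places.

arm 1 at φ=0.0°: (R−r)+L cos θ1 = 0.2340;  S1 = (0.2340, 0.0000, -0.0342)
arm 2 at φ=120.0°: (R−r)+L cos θ2 = 0.1659;  S2 = (-0.0829, 0.1437, -0.0966)
S3 = (0.2366·cos240.0°, 0.2366·sin240.0°, -0.0259) = (-0.1183, -0.2049, -0.0259)
eliminate P² terms by subtracting sphere 1 from 2 and 3
[-0.6338 0.2873 -0.1248]·P = -0.0191;  [-0.7045 -0.4098 0.0166]·P = 0.0007
det = 0.4622;  x = 0.0164+-0.1003z,  y = -0.0301+0.2130z
quadratic in z: (1.0554)z²+(0.0992)z+(-0.0802)=0, √Δ=0.5903 → z ∈ {-0.3267, 0.2326}; z = -0.3267 (taking z<0)
x = 0.0492, y = -0.0997

(0.0492, -0.0997, -0.3267)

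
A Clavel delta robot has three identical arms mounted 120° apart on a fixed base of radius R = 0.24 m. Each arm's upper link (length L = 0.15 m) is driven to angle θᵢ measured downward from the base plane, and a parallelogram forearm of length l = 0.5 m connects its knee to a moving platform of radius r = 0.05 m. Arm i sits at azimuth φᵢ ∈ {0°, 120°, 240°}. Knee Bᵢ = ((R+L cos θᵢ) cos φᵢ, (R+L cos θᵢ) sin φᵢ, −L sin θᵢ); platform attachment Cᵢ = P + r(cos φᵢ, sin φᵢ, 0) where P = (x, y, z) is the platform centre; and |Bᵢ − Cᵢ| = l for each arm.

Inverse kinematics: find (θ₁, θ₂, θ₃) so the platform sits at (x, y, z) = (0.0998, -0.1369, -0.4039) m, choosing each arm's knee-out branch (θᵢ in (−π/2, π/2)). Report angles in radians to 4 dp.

θ₁ = -0.0870, θ₂ = 1.1350, θ₃ = 0.0877

arm 1 (φ=0.0°): x'=0.0998, y'=-0.1369
  A cos θ + B sin θ = C:  0.0902·cos θ + -0.4039·sin θ = 0.1250
  θ1 = atan2(B,A) + arccos(C/0.4138) = -0.0870
φ2=120.0° → target in arm frame (-0.1685, -0.0180)
  A=0.3585, B=-0.4039, C=(l²−L²−A²−y'²−z²)/(2L)=-0.2148
  θ2 = atan2(B,A) + arccos(C/0.5400) = 1.1350
φ3=240.0° → target in arm frame (0.0687, 0.1549)
  A cos θ + B sin θ = C:  0.1213·cos θ + -0.4039·sin θ = 0.0855
  √(A²+B²)=0.4217;  θ3 = -1.2790+1.3666 ≈ 0.0877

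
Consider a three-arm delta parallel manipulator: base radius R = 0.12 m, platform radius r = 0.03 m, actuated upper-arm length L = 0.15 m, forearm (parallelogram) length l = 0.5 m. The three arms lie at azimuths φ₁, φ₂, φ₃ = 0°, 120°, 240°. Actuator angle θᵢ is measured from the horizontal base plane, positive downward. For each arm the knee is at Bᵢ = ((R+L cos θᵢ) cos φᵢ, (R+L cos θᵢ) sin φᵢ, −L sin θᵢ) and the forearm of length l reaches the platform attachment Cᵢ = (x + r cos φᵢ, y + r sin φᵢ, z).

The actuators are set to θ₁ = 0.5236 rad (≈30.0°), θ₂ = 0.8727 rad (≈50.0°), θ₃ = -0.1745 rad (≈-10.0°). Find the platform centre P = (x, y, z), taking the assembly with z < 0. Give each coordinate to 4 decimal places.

(-0.0286, -0.1892, -0.4655)

arm 1 at φ=0.0°: (R−r)+L cos θ1 = 0.2199;  O1 = (0.2199, 0.0000, -0.0750)
φ2=120.0°: virtual centre (-0.0932, 0.1614, -0.1149), radius l
arm 3 at φ=240.0°: (R−r)+L cos θ3 = 0.2377;  O3 = (-0.1189, -0.2059, 0.0260)
subtract pairs → two planes through P
plane₁₂: -0.6262x+0.3229y+-0.0798z = -0.0060
Cramer: x(z) = 0.0030+0.0679z;  y(z) = -0.0128+0.3790z
sphere 1 gives Az²+Bz+C=0 with A=1.1483, B=0.1108, C=-0.1972;  B²−4AC=0.9179;  roots -0.4655, 0.3689;  negative root z = -0.4655
x = -0.0286, y = -0.1892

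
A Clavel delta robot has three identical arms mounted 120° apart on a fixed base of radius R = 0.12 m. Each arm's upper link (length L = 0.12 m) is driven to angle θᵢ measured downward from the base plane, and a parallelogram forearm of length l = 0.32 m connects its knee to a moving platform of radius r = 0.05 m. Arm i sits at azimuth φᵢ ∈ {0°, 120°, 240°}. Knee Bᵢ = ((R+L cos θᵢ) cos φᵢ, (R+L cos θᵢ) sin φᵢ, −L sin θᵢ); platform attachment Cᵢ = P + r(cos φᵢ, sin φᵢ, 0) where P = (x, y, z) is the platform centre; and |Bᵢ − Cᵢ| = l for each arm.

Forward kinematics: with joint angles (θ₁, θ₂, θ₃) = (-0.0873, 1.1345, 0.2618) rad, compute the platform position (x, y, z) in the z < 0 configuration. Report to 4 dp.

(0.1051, -0.1113, -0.2774)

centre 1 = (0.1895·cos0.0°, 0.1895·sin0.0°, 0.0105) = (0.1895, 0.0000, 0.0105)
arm 2 at φ=120.0°: ρ2 = 0.1207;  centre 2 = (-0.0604, 0.1045, -0.1088)
arm 3 at φ=240.0°: ρ3 = 0.1859;  centre 3 = (-0.0930, -0.1610, -0.0311)
|centre ₂|²−|centre ₁|² = -0.0096;  |centre ₃|²−|centre ₁|² = -0.0005
linear system: -0.4998x+0.2091y = -0.0096−-0.2384z; -0.5650x+-0.3220y = -0.0005−-0.0830z
det = 0.2791;  x = 0.0115+-0.3373z,  y = -0.0186+0.3340z
quadratic in z: (1.2254)z²+(0.0868)z+(-0.0702)=0, √Δ=0.5932 → z ∈ {-0.2774, 0.2066}; z = -0.2774 (taking z<0)
x = 0.1051, y = -0.1113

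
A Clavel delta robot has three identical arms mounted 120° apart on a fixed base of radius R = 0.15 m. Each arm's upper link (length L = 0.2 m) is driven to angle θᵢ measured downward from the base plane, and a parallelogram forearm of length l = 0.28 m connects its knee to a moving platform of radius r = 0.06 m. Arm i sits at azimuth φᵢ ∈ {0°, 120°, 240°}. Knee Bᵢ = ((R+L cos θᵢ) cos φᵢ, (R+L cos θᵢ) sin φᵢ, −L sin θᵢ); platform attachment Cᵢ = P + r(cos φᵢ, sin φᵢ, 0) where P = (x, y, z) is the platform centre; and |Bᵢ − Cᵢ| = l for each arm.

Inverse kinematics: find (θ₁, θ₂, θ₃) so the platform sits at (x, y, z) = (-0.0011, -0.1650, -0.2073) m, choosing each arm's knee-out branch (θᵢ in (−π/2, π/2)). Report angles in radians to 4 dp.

arm 1 (φ=0.0°): x'=-0.0011, y'=-0.1650
  A=0.0911, B=-0.2073, C=(l²−L²−A²−y'²−z²)/(2L)=-0.1002
  γ=atan2(-0.2073,0.0911)=-1.1567;  ψ=arccos(-0.4427)=2.0294;  θ1=γ+ψ≈0.8727
φ2=120.0° → target in arm frame (-0.1423, 0.0835)
  A=0.2323, B=-0.2073, C=(l²−L²−A²−y'²−z²)/(2L)=-0.1638
  θ2 = atan2(B,A) + arccos(C/0.3114) = 1.3963
arm 3 (φ=240.0°): x'=0.1434, y'=0.0815
  A=-0.0534, B=-0.2073, C=(l²−L²−A²−y'²−z²)/(2L)=-0.0352
  γ=atan2(-0.2073,-0.0534)=-1.8231;  ψ=arccos(-0.1644)=1.7360;  θ3=γ+ψ≈-0.0871

θ₁ = 0.8727, θ₂ = 1.3963, θ₃ = -0.0871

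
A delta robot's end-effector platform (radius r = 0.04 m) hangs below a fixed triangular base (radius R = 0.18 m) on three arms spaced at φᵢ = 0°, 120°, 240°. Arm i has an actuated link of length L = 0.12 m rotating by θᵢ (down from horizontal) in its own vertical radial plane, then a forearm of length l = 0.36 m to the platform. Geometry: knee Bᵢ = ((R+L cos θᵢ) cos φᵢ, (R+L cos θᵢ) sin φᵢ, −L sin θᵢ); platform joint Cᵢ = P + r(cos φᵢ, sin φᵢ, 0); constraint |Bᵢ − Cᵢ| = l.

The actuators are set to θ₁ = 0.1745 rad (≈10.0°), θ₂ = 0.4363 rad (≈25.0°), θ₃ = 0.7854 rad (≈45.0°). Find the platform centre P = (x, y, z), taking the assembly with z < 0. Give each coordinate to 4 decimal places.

φ1=0.0°: virtual centre (0.2582, 0.0000, -0.0208), radius l
φ2=120.0°: virtual centre (-0.1244, 0.2154, -0.0507), radius l
φ3=240.0°: virtual centre (-0.1124, -0.1947, -0.0849), radius l
|S₂|²−|S₁|² = -0.0026;  |S₃|²−|S₁|² = -0.0093
plane₁₂: -0.7651x+0.4309y+-0.0598z = -0.0026
Cramer: x(z) = 0.0082-0.1271z;  y(z) = 0.0084-0.0869z
sphere 1 gives Az²+Bz+C=0 with A=1.0237, B=0.1037, C=-0.0666;  B²−4AC=0.2835;  roots -0.3107, 0.2094;  negative root z = -0.3107
x = 0.0477, y = 0.0354

(0.0477, 0.0354, -0.3107)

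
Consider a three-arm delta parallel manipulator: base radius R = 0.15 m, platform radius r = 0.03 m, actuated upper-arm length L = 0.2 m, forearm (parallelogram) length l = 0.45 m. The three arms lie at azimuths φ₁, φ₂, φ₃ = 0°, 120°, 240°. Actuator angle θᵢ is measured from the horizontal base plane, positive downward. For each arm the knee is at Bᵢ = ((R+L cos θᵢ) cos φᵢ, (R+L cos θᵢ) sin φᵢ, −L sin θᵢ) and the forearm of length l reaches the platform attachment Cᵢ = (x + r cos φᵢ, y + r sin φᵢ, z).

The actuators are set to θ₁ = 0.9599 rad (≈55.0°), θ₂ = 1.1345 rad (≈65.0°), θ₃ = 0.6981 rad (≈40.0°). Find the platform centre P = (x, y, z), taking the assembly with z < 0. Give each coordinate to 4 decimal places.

(-0.0075, -0.0872, -0.5329)

φ1=0.0°: virtual centre (0.2347, 0.0000, -0.1638), radius l
O2 = (0.2045·cos120.0°, 0.2045·sin120.0°, -0.1813) = (-0.1023, 0.1771, -0.1813)
φ3=240.0°: virtual centre (-0.1366, -0.2366, -0.1286), radius l
eliminate P² terms by subtracting sphere 1 from 2 and 3
[-0.6740 0.3542 -0.0349]·P = -0.0072;  [-0.7427 -0.4732 0.0705]·P = 0.0092
Cramer: x(z) = 0.0003+0.0146z;  y(z) = -0.0199+0.1262z
into |P−O₁|² = l²: 1.0161z² + 0.3158z + -0.1203 = 0;  Δ = 0.5887;  z = -0.5329 or 0.2221 → z<0 root = -0.5329
x = -0.0075, y = -0.0872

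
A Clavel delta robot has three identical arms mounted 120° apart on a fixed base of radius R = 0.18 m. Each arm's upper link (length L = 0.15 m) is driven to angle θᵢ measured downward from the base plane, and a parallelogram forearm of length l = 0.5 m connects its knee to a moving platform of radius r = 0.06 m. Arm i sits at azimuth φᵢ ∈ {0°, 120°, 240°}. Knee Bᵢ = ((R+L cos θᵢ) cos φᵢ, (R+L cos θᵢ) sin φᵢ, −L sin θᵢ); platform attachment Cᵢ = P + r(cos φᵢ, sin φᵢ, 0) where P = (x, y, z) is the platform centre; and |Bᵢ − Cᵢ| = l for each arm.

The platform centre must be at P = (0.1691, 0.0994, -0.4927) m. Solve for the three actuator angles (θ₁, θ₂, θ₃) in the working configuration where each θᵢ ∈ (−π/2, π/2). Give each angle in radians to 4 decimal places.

rotate P by −φ1: (0.1691, 0.0994, -0.4927)
  A cos θ + B sin θ = C:  -0.0491·cos θ + -0.4927·sin θ = -0.0918
  θ1 = atan2(B,A) + arccos(C/0.4951) = 0.0872
rotate P by −φ2: (0.0015, -0.1961, -0.4927)
  A=0.1185, B=-0.4927, C=(l²−L²−A²−y'²−z²)/(2L)=-0.2259
  γ=atan2(-0.4927,0.1185)=-1.3348;  ψ=arccos(-0.4457)=2.0328;  θ2=γ+ψ≈0.6980
φ3=240.0° → target in arm frame (-0.1706, 0.0967)
  e−x'=0.2906;  (l²−L²−(e−x')²−y'²−z²)/2L = -0.3636
  γ=atan2(-0.4927,0.2906)=-1.0379;  ψ=arccos(-0.6356)=2.2596;  θ3=γ+ψ≈1.2218

θ₁ = 0.0872, θ₂ = 0.6980, θ₃ = 1.2218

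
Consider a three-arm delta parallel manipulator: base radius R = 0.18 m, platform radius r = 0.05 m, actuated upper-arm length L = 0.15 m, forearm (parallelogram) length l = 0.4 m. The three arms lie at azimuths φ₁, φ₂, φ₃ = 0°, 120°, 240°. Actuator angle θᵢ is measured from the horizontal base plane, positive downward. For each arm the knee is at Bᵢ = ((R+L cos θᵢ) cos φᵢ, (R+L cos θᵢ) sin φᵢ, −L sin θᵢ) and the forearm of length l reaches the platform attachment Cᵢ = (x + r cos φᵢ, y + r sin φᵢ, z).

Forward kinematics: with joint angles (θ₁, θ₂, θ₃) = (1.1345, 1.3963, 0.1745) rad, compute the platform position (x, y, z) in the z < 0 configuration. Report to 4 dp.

O1 = (0.1934·cos0.0°, 0.1934·sin0.0°, -0.1359) = (0.1934, 0.0000, -0.1359)
arm 2 at φ=120.0°: e+L cos θ2 = 0.1560;  O2 = (-0.0780, 0.1351, -0.1477)
arm 3 at φ=240.0°: e+L cos θ3 = 0.2777;  O3 = (-0.1389, -0.2405, -0.0260)
subtract pairs → two planes through P
linear system: -0.5428x+0.2703y = -0.0097−-0.0235z; -0.6645x+-0.4810y = 0.0219−0.2198z
det = 0.4407;  x = -0.0028+0.1091z,  y = -0.0416+0.3062z
quadratic in z: (1.1057)z²+(0.2036)z+(-0.1013)=0, √Δ=0.6995 → z ∈ {-0.4084, 0.2243}; z = -0.4084 (taking z<0)
x = -0.0474, y = -0.1667

(-0.0474, -0.1667, -0.4084)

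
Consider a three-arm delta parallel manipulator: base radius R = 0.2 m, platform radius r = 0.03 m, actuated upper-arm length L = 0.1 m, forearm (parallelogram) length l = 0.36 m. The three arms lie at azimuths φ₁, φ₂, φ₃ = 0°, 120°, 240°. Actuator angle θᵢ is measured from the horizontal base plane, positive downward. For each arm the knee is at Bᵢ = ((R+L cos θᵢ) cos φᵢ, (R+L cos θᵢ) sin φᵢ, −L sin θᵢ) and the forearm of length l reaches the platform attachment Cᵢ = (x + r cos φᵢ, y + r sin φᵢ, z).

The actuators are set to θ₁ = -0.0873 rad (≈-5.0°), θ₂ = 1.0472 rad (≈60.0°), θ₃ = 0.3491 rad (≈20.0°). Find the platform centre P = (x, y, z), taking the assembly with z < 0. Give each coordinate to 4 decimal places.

φ1=0.0°: virtual centre (0.2696, 0.0000, 0.0087), radius l
φ2=120.0°: virtual centre (-0.1100, 0.1905, -0.0866), radius l
arm 3 at φ=240.0°: (R−r)+L cos θ3 = 0.2640;  O3 = (-0.1320, -0.2286, -0.0342)
eliminate P² terms by subtracting sphere 1 from 2 and 3
[-0.7592 0.3811 -0.1906]·P = -0.0169;  [-0.8032 -0.4572 -0.0858]·P = -0.0019
det = 0.6532;  x = 0.0129+-0.1835z,  y = -0.0185+0.1346z
quadratic in z: (1.0518)z²+(0.0718)z+(-0.0633)=0, √Δ=0.5210 → z ∈ {-0.2818, 0.2135}; z = -0.2818 (taking z<0)
x = 0.0646, y = -0.0565

(0.0646, -0.0565, -0.2818)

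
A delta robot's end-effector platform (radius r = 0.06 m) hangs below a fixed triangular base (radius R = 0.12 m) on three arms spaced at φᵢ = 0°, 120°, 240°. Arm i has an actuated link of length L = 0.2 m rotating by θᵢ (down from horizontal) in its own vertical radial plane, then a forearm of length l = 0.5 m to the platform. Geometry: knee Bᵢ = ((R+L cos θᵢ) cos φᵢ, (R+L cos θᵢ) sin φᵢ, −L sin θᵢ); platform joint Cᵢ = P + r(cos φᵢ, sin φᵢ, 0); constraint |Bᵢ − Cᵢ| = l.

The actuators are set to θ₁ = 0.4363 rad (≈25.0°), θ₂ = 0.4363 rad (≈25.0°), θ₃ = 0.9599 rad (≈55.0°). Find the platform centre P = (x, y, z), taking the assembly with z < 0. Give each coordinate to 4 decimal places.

centre 1 = (0.2413·cos0.0°, 0.2413·sin0.0°, -0.0845) = (0.2413, 0.0000, -0.0845)
φ2=120.0°: virtual centre (-0.1206, 0.2089, -0.0845), radius l
φ3=240.0°: virtual centre (-0.0874, -0.1513, -0.1638), radius l
|centre ₂|²−|centre ₁|² = 0.0000;  |centre ₃|²−|centre ₁|² = -0.0080
linear system: -0.7238x+0.4179y = 0.0000−0.0000z; -0.6572x+-0.3026y = -0.0080−-0.1586z
Cramer: x(z) = 0.0068-0.1343z;  y(z) = 0.0117-0.2325z
sphere 1 gives Az²+Bz+C=0 with A=1.0721, B=0.2266, C=-0.1877;  B²−4AC=0.8564;  roots -0.5372, 0.3259;  negative root z = -0.5372
x = 0.0789, y = 0.1366

(0.0789, 0.1366, -0.5372)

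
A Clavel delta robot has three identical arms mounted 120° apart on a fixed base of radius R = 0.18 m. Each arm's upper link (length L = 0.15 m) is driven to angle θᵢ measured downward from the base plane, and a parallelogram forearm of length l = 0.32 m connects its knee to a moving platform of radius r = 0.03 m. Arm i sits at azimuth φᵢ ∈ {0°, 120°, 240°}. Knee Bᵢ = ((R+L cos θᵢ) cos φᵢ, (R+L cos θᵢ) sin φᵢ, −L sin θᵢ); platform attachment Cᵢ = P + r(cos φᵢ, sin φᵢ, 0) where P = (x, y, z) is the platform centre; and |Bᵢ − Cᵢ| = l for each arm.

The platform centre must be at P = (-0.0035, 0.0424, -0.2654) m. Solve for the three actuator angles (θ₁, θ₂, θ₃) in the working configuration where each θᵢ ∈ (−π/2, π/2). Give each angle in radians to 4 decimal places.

φ1=0.0° → target in arm frame (-0.0035, 0.0424)
  e−x'=0.1535;  (l²−L²−(e−x')²−y'²−z²)/2L = -0.0530
  θ1 = atan2(B,A) + arccos(C/0.3066) = 0.6981
φ2=120.0° → target in arm frame (0.0385, -0.0182)
  e−x'=0.1115;  (l²−L²−(e−x')²−y'²−z²)/2L = -0.0110
  θ2 = atan2(B,A) + arccos(C/0.2879) = 0.4361
rotate P by −φ3: (-0.0350, -0.0242, -0.2654)
  A=0.1850, B=-0.2654, C=(l²−L²−A²−y'²−z²)/(2L)=-0.0845
  γ=atan2(-0.2654,0.1850)=-0.9621;  ψ=arccos(-0.2611)=1.8349;  θ3=γ+ψ≈0.8728

θ₁ = 0.6981, θ₂ = 0.4361, θ₃ = 0.8728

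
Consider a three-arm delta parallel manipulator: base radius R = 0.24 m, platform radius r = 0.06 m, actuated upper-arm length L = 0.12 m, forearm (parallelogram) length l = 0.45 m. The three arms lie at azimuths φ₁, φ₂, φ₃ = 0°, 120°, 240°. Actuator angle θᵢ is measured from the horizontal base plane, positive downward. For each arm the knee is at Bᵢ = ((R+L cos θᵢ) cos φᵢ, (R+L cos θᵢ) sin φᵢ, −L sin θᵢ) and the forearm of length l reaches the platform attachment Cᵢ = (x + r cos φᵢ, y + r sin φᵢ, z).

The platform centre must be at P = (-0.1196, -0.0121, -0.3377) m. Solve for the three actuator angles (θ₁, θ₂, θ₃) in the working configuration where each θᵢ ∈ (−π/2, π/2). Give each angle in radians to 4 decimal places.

θ₁ = 0.8725, θ₂ = -0.1746, θ₃ = -0.3497

φ1=0.0° → target in arm frame (-0.1196, -0.0121)
  e−x'=0.2996;  (l²−L²−(e−x')²−y'²−z²)/2L = -0.0660
  θ1 = atan2(B,A) + arccos(C/0.4514) = 0.8725
φ2=120.0° → target in arm frame (0.0493, 0.1096)
  A cos θ + B sin θ = C:  0.1307·cos θ + -0.3377·sin θ = 0.1873
  √(A²+B²)=0.3621;  θ2 = -1.2016+1.0270 ≈ -0.1746
φ3=240.0° → target in arm frame (0.0703, -0.0975)
  A cos θ + B sin θ = C:  0.1097·cos θ + -0.3377·sin θ = 0.2188
  γ=atan2(-0.3377,0.1097)=-1.2566;  ψ=arccos(0.6162)=0.9069;  θ3=γ+ψ≈-0.3497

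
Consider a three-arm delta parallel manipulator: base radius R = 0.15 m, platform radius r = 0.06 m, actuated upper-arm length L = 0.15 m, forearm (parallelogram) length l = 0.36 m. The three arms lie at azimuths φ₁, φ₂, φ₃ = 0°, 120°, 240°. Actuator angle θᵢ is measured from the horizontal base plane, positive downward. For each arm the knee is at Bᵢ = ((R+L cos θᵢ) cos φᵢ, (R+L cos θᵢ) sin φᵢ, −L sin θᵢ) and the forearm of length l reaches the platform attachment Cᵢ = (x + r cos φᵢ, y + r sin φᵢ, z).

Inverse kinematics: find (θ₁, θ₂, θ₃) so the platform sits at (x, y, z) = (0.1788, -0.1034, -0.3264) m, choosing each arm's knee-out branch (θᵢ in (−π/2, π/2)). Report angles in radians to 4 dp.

φ1=0.0° → target in arm frame (0.1788, -0.1034)
  A cos θ + B sin θ = C:  -0.0888·cos θ + -0.3264·sin θ = -0.0600
  θ1 = atan2(B,A) + arccos(C/0.3383) = -0.0872
φ2=120.0° → target in arm frame (-0.1789, -0.1031)
  A=0.2689, B=-0.3264, C=(l²−L²−A²−y'²−z²)/(2L)=-0.2747
  γ=atan2(-0.3264,0.2689)=-0.8816;  ψ=arccos(-0.6495)=2.2777;  θ2=γ+ψ≈1.3961
arm 3 (φ=240.0°): x'=0.0001, y'=0.2065
  e−x'=0.0899;  (l²−L²−(e−x')²−y'²−z²)/2L = -0.1672
  √(A²+B²)=0.3385;  θ3 = -1.3022+2.0875 ≈ 0.7853

θ₁ = -0.0872, θ₂ = 1.3961, θ₃ = 0.7853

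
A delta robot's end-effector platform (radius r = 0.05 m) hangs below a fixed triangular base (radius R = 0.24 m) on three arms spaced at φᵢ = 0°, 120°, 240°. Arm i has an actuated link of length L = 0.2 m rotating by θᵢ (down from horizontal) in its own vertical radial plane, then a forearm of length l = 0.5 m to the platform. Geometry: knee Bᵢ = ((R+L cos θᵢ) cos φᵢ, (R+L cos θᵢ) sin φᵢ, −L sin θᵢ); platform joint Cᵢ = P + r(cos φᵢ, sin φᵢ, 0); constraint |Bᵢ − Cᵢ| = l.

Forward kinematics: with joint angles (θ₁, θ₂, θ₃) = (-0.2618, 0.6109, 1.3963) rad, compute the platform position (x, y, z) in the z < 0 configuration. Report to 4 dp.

(0.2033, 0.1397, -0.3934)

φ1=0.0°: virtual centre (0.3832, 0.0000, 0.0518), radius l
φ2=120.0°: virtual centre (-0.1769, 0.3064, -0.1147), radius l
arm 3 at φ=240.0°: (R−r)+L cos θ3 = 0.2247;  O3 = (-0.1124, -0.1946, -0.1970)
eliminate P² terms by subtracting sphere 1 from 2 and 3
plane₁₂: -1.1202x+0.6128y+-0.3330z = -0.0112
det = 1.0434;  x = 0.0395+-0.4164z,  y = 0.0541+-0.2178z
sphere 1 gives Az²+Bz+C=0 with A=1.2208, B=0.1591, C=-0.1263;  B²−4AC=0.6421;  roots -0.3934, 0.2630;  negative root z = -0.3934
x = 0.2033, y = 0.1397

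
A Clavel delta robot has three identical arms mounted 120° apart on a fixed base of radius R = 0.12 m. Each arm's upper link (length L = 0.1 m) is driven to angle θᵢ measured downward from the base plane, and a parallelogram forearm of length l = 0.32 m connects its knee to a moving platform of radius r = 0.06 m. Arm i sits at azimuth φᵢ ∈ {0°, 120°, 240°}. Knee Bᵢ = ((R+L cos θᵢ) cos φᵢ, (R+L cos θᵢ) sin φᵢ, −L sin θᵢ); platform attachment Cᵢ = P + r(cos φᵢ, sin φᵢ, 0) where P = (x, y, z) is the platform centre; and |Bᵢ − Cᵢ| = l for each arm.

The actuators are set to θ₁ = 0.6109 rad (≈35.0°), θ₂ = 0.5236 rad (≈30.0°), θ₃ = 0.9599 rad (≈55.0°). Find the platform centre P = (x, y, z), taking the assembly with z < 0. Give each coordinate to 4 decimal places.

O1 = (0.1419·cos0.0°, 0.1419·sin0.0°, -0.0574) = (0.1419, 0.0000, -0.0574)
O2 = (0.1466·cos120.0°, 0.1466·sin120.0°, -0.0500) = (-0.0733, 0.1270, -0.0500)
φ3=240.0°: virtual centre (-0.0587, -0.1016, -0.0819), radius l
|O₂|²−|O₁|² = 0.0006;  |O₃|²−|O₁|² = -0.0029
linear system: -0.4304x+0.2539y = 0.0006−0.0147z; -0.4012x+-0.2033y = -0.0029−-0.0491z
Cramer: x(z) = 0.0033-0.0500z;  y(z) = 0.0079-0.1428z
quadratic in z: (1.0229)z²+(0.1263)z+(-0.0798)=0, √Δ=0.5854 → z ∈ {-0.3479, 0.2244}; z = -0.3479 (taking z<0)
x = 0.0208, y = 0.0576

(0.0208, 0.0576, -0.3479)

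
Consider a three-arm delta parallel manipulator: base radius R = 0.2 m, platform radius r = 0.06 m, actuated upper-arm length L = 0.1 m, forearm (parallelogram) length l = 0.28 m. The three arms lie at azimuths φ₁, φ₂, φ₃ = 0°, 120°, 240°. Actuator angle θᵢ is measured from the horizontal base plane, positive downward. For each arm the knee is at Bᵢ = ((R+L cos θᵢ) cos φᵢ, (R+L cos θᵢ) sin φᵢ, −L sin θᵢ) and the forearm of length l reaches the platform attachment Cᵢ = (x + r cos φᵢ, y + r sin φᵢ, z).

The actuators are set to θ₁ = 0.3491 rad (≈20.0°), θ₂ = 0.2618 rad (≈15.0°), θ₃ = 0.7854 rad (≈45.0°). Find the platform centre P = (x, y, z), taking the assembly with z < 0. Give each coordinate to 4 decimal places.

centre 1 = (0.2340·cos0.0°, 0.2340·sin0.0°, -0.0342) = (0.2340, 0.0000, -0.0342)
arm 2 at φ=120.0°: (R−r)+L cos θ2 = 0.2366;  centre 2 = (-0.1183, 0.2049, -0.0259)
centre 3 = (0.2107·cos240.0°, 0.2107·sin240.0°, -0.0707) = (-0.1054, -0.1825, -0.0707)
|centre ₂|²−|centre ₁|² = 0.0007;  |centre ₃|²−|centre ₁|² = -0.0065
plane₁₂: -0.7045x+0.4098y+0.0166z = 0.0007
Cramer: x(z) = 0.0045-0.0445z;  y(z) = 0.0095-0.1172z
into |P−centre ₁|² = l²: 1.0157z² + 0.0866z + -0.0245 = 0;  Δ = 0.1070;  z = -0.2036 or 0.1183 → z<0 root = -0.2036
x = 0.0136, y = 0.0334

(0.0136, 0.0334, -0.2036)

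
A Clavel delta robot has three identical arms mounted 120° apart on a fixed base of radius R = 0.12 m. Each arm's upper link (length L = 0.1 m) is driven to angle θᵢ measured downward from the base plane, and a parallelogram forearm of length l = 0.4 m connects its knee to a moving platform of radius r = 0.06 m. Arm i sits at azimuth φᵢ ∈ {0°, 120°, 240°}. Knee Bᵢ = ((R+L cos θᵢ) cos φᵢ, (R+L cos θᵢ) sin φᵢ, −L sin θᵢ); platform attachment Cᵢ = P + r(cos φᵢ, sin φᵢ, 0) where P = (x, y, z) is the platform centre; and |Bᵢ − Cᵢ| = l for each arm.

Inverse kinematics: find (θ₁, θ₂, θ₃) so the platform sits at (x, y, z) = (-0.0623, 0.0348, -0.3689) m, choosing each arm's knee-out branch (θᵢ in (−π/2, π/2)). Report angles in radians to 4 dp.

φ1=0.0° → target in arm frame (-0.0623, 0.0348)
  A cos θ + B sin θ = C:  0.1223·cos θ + -0.3689·sin θ = -0.0113
  √(A²+B²)=0.3886;  θ1 = -1.2507+1.5998 ≈ 0.3491
arm 2 (φ=120.0°): x'=0.0613, y'=0.0366
  e−x'=-0.0013;  (l²−L²−(e−x')²−y'²−z²)/2L = 0.0629
  θ2 = atan2(B,A) + arccos(C/0.3689) = -0.1748
arm 3 (φ=240.0°): x'=0.0010, y'=-0.0714
  A cos θ + B sin θ = C:  0.0590·cos θ + -0.3689·sin θ = 0.0267
  √(A²+B²)=0.3736;  θ3 = -1.4122+1.4992 ≈ 0.0870

θ₁ = 0.3491, θ₂ = -0.1748, θ₃ = 0.0870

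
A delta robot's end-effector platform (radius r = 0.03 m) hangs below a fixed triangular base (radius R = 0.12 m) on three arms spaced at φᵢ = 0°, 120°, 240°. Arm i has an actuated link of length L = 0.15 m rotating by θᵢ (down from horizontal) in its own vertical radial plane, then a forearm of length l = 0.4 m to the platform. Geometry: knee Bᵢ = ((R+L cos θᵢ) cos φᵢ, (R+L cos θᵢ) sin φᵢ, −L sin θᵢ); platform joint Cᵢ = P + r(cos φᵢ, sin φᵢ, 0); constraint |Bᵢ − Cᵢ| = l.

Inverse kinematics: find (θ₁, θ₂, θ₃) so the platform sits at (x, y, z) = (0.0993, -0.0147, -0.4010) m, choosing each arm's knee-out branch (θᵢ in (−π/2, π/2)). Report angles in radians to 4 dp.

θ₁ = 0.1742, θ₂ = 0.7851, θ₃ = 0.6978

rotate P by −φ1: (0.0993, -0.0147, -0.4010)
  A cos θ + B sin θ = C:  -0.0093·cos θ + -0.4010·sin θ = -0.0787
  θ1 = atan2(B,A) + arccos(C/0.4011) = 0.1742
arm 2 (φ=120.0°): x'=-0.0624, y'=-0.0786
  A=0.1524, B=-0.4010, C=(l²−L²−A²−y'²−z²)/(2L)=-0.1757
  √(A²+B²)=0.4290;  θ2 = -1.2076+1.9928 ≈ 0.7851
rotate P by −φ3: (-0.0369, 0.0933, -0.4010)
  A cos θ + B sin θ = C:  0.1269·cos θ + -0.4010·sin θ = -0.1604
  θ3 = atan2(B,A) + arccos(C/0.4206) = 0.6978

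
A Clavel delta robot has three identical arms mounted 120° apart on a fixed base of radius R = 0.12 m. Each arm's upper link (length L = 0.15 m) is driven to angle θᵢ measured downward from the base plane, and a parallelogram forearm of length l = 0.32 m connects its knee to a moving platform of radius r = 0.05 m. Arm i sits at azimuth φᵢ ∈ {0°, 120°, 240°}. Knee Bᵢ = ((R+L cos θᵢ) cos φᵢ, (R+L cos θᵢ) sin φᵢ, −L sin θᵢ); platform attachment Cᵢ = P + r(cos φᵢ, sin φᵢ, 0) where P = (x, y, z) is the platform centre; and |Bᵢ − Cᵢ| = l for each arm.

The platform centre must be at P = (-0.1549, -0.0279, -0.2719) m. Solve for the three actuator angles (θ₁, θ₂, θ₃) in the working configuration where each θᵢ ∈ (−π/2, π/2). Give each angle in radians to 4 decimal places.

θ₁ = 1.1342, θ₂ = 0.2615, θ₃ = -0.0001

φ1=0.0° → target in arm frame (-0.1549, -0.0279)
  A=0.2249, B=-0.2719, C=(l²−L²−A²−y'²−z²)/(2L)=-0.1513
  √(A²+B²)=0.3529;  θ1 = -0.8797+2.0139 ≈ 1.1342
rotate P by −φ2: (0.0533, 0.1481, -0.2719)
  e−x'=0.0167;  (l²−L²−(e−x')²−y'²−z²)/2L = -0.0541
  θ2 = atan2(B,A) + arccos(C/0.2724) = 0.2615
rotate P by −φ3: (0.1016, -0.1202, -0.2719)
  A=-0.0316, B=-0.2719, C=(l²−L²−A²−y'²−z²)/(2L)=-0.0316
  √(A²+B²)=0.2737;  θ3 = -1.6865+1.6865 ≈ -0.0001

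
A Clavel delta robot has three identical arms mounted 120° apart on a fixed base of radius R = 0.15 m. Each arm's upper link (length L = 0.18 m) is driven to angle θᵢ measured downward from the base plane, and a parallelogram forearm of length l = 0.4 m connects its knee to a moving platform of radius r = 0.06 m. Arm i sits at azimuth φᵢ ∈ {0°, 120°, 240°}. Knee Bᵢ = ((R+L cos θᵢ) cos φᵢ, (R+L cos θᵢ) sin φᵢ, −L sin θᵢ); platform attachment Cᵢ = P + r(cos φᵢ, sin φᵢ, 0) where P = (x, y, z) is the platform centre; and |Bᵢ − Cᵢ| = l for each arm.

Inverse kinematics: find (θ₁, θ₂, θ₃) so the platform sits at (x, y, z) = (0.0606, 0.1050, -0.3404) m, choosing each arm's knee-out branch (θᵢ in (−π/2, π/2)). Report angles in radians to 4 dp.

rotate P by −φ1: (0.0606, 0.1050, -0.3404)
  e−x'=0.0294;  (l²−L²−(e−x')²−y'²−z²)/2L = -0.0004
  √(A²+B²)=0.3417;  θ1 = -1.4846+1.5721 ≈ 0.0875
arm 2 (φ=120.0°): x'=0.0606, y'=-0.1050
  e−x'=0.0294;  (l²−L²−(e−x')²−y'²−z²)/2L = -0.0004
  √(A²+B²)=0.3417;  θ2 = -1.4847+1.5721 ≈ 0.0873
φ3=240.0° → target in arm frame (-0.1212, 0.0000)
  A cos θ + B sin θ = C:  0.2112·cos θ + -0.3404·sin θ = -0.0914
  θ3 = atan2(B,A) + arccos(C/0.4006) = 0.7855

θ₁ = 0.0875, θ₂ = 0.0873, θ₃ = 0.7855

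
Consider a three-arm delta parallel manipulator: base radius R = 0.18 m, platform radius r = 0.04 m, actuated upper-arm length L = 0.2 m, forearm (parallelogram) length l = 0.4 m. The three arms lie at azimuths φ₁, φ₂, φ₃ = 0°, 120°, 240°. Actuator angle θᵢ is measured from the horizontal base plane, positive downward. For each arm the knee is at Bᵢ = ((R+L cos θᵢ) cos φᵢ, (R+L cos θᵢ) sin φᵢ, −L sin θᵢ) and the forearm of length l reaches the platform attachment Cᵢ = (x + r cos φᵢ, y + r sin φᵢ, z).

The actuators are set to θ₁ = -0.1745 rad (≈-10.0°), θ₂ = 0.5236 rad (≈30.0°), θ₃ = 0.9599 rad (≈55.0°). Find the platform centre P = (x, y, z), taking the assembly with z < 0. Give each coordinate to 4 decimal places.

O1 = (0.3370·cos0.0°, 0.3370·sin0.0°, 0.0347) = (0.3370, 0.0000, 0.0347)
arm 2 at φ=120.0°: (R−r)+L cos θ2 = 0.3132;  O2 = (-0.1566, 0.2712, -0.1000)
arm 3 at φ=240.0°: (R−r)+L cos θ3 = 0.2547;  O3 = (-0.1274, -0.2206, -0.1638)
subtract pairs → two planes through P
plane₁₂: -0.9871x+0.5425y+-0.2694z = -0.0067
det = 0.9393;  x = 0.0164+-0.3559z,  y = 0.0176+-0.1509z
quadratic in z: (1.1494)z²+(0.1534)z+(-0.0557)=0, √Δ=0.5290 → z ∈ {-0.2968, 0.1634}; z = -0.2968 (taking z<0)
x = 0.1221, y = 0.0624

(0.1221, 0.0624, -0.2968)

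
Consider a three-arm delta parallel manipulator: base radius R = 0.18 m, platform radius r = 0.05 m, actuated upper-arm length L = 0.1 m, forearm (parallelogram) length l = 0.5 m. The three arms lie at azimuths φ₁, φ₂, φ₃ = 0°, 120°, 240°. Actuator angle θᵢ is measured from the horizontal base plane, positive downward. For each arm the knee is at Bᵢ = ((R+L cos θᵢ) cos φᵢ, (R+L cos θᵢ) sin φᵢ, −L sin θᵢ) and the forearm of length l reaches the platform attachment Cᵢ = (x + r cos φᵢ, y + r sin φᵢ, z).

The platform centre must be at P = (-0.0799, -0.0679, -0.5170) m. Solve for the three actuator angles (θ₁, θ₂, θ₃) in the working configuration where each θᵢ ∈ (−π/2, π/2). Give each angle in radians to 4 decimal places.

φ1=0.0° → target in arm frame (-0.0799, -0.0679)
  e−x'=0.2099;  (l²−L²−(e−x')²−y'²−z²)/2L = -0.3798
  γ=atan2(-0.5170,0.2099)=-1.1851;  ψ=arccos(-0.6806)=2.3194;  θ1=γ+ψ≈1.1343
arm 2 (φ=120.0°): x'=-0.0189, y'=0.1031
  A=0.1489, B=-0.5170, C=(l²−L²−A²−y'²−z²)/(2L)=-0.3004
  γ=atan2(-0.5170,0.1489)=-1.2905;  ψ=arccos(-0.5584)=2.1633;  θ2=γ+ψ≈0.8728
arm 3 (φ=240.0°): x'=0.0988, y'=-0.0352
  A cos θ + B sin θ = C:  0.0312·cos θ + -0.5170·sin θ = -0.1475
  γ=atan2(-0.5170,0.0312)=-1.5104;  ψ=arccos(-0.2849)=1.8597;  θ3=γ+ψ≈0.3492

θ₁ = 1.1343, θ₂ = 0.8728, θ₃ = 0.3492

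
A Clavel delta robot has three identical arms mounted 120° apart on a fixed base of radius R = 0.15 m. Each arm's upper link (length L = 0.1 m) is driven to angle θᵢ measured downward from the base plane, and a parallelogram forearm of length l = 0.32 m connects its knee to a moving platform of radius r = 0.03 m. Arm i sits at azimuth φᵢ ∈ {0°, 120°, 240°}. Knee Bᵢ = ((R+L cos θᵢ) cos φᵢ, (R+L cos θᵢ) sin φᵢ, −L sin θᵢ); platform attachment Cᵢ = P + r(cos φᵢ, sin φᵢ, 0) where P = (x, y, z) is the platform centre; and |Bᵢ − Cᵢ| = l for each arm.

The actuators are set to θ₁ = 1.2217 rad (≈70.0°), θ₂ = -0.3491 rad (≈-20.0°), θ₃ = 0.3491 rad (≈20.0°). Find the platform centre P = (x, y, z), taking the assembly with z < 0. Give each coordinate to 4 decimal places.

(-0.1189, 0.0469, -0.2541)

φ1=0.0°: virtual centre (0.1542, 0.0000, -0.0940), radius l
arm 2 at φ=120.0°: e+L cos θ2 = 0.2140;  centre 2 = (-0.1070, 0.1853, 0.0342)
φ3=240.0°: virtual centre (-0.1070, -0.1853, -0.0342), radius l
eliminate P² terms by subtracting sphere 1 from 2 and 3
linear system: -0.5224x+0.3706y = 0.0143−0.2563z; -0.5224x+-0.3706y = 0.0143−0.1195z
det = 0.3872;  x = -0.0275+0.3598z,  y = 0.0000+-0.1846z
quadratic in z: (1.1635)z²+(0.0572)z+(-0.0606)=0, √Δ=0.5340 → z ∈ {-0.2541, 0.2049}; z = -0.2541 (taking z<0)
x = -0.1189, y = 0.0469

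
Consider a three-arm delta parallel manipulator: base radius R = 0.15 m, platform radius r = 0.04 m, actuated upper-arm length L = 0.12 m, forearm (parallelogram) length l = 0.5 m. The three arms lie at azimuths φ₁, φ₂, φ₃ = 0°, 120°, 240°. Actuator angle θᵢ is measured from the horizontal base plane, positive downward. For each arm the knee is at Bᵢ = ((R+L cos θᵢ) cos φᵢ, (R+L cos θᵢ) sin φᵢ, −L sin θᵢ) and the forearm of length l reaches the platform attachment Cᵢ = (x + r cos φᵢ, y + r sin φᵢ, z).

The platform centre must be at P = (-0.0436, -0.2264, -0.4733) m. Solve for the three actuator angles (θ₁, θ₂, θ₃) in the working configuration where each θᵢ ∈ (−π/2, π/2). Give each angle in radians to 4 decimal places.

arm 1 (φ=0.0°): x'=-0.0436, y'=-0.2264
  A=0.1536, B=-0.4733, C=(l²−L²−A²−y'²−z²)/(2L)=-0.2636
  √(A²+B²)=0.4976;  θ1 = -1.2570+2.1291 ≈ 0.8721
rotate P by −φ2: (-0.1743, 0.1510, -0.4733)
  A=0.2843, B=-0.4733, C=(l²−L²−A²−y'²−z²)/(2L)=-0.3834
  √(A²+B²)=0.5521;  θ2 = -1.0299+2.3384 ≈ 1.3084
rotate P by −φ3: (0.2179, 0.0754, -0.4733)
  A cos θ + B sin θ = C:  -0.1079·cos θ + -0.4733·sin θ = -0.0239
  θ3 = atan2(B,A) + arccos(C/0.4854) = -0.1748

θ₁ = 0.8721, θ₂ = 1.3084, θ₃ = -0.1748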